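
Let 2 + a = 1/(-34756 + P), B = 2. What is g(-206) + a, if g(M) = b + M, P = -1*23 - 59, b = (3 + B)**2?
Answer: -6375355/34838 ≈ -183.00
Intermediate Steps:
b = 25 (b = (3 + 2)**2 = 5**2 = 25)
P = -82 (P = -23 - 59 = -82)
a = -69677/34838 (a = -2 + 1/(-34756 - 82) = -2 + 1/(-34838) = -2 - 1/34838 = -69677/34838 ≈ -2.0000)
g(M) = 25 + M
g(-206) + a = (25 - 206) - 69677/34838 = -181 - 69677/34838 = -6375355/34838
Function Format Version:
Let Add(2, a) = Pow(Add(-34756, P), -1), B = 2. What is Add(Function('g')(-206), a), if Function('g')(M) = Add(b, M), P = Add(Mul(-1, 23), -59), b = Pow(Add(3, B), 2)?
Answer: Rational(-6375355, 34838) ≈ -183.00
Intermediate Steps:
b = 25 (b = Pow(Add(3, 2), 2) = Pow(5, 2) = 25)
P = -82 (P = Add(-23, -59) = -82)
a = Rational(-69677, 34838) (a = Add(-2, Pow(Add(-34756, -82), -1)) = Add(-2, Pow(-34838, -1)) = Add(-2, Rational(-1, 34838)) = Rational(-69677, 34838) ≈ -2.0000)
Function('g')(M) = Add(25, M)
Add(Function('g')(-206), a) = Add(Add(25, -206), Rational(-69677, 34838)) = Add(-181, Rational(-69677, 34838)) = Rational(-6375355, 34838)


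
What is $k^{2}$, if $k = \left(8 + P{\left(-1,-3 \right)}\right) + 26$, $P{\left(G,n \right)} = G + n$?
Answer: $900$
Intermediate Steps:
$k = 30$ ($k = \left(8 - 4\right) + 26 = 4 + 26 = 30$)
$k^{2} = 30^{2} = 900$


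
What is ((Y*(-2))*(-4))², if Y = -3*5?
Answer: 14400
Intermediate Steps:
Y = -15
((Y*(-2))*(-4))² = (-15*(-2)*(-4))² = (30*(-4))² = (-120)² = 14400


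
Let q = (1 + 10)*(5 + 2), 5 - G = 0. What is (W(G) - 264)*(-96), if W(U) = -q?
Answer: 32736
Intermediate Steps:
G = 5 (G = 5 - 1*0 = 5 + 0 = 5)
q = 77 (q = 11*7 = 77)
W(U) = -77 (W(U) = -1*77 = -77)
(W(G) - 264)*(-96) = (-77 - 264)*(-96) = -341*(-96) = 32736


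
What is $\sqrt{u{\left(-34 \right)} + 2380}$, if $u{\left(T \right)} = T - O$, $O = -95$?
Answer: $\sqrt{2441} \approx 49.406$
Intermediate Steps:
$u{\left(T \right)} = 95 + T$ ($u{\left(T \right)} = T - -95 = T + 95 = 95 + T$)
$\sqrt{u{\left(-34 \right)} + 2380} = \sqrt{\left(95 - 34\right) + 2380} = \sqrt{61 + 2380} = \sqrt{2441}$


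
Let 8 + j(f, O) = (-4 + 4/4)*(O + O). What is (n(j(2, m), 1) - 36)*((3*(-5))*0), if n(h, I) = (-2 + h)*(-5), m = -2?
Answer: 0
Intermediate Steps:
j(f, O) = -8 - 6*O (j(f, O) = -8 + (-4 + 4/4)*(O + O) = -8 + (-4 + 4*(¼))*(2*O) = -8 + (-4 + 1)*(2*O) = -8 - 6*O)
n(h, I) = 10 - 5*h
(n(j(2, m), 1) - 36)*((3*(-5))*0) = ((10 - 5*(-8 - 6*(-2))) - 36)*((3*(-5))*0) = ((10 - 5*(-8 + 12)) - 36)*(-15*0) = ((10 - 5*4) - 36)*0 = ((10 - 20) - 36)*0 = (-10 - 36)*0 = -46*0 = 0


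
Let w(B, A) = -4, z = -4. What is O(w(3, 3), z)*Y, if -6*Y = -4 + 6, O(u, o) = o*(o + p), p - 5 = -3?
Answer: -8/3 ≈ -2.6667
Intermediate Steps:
p = 2 (p = 5 - 3 = 2)
O(u, o) = o*(2 + o) (O(u, o) = o*(o + 2) = o*(2 + o))
Y = -1/3 (Y = -(-4 + 6)/6 = -1/6*2 = -1/3 ≈ -0.33333)
O(w(3, 3), z)*Y = -4*(2 - 4)*(-1/3) = -4*(-2)*(-1/3) = 8*(-1/3) = -8/3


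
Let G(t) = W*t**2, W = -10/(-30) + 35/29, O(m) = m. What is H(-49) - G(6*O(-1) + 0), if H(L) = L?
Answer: -3029/29 ≈ -104.45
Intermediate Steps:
W = 134/87 (W = -10*(-1/30) + 35*(1/29) = 1/3 + 35/29 = 134/87 ≈ 1.5402)
G(t) = 134*t**2/87
H(-49) - G(6*O(-1) + 0) = -49 - 134*(6*(-1) + 0)**2/87 = -49 - 134*(-6 + 0)**2/87 = -49 - 134*(-6)**2/87 = -49 - 134*36/87 = -49 - 1*1608/29 = -49 - 1608/29 = -3029/29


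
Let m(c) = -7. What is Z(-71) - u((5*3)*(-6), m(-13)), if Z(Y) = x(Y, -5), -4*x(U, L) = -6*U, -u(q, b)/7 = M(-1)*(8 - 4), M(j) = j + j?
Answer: -325/2 ≈ -162.50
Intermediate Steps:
M(j) = 2*j
u(q, b) = 56 (u(q, b) = -7*2*(-1)*(8 - 4) = -(-14)*4 = -7*(-8) = 56)
x(U, L) = 3*U/2 (x(U, L) = -(-3)*U/2 = 3*U/2)
Z(Y) = 3*Y/2
Z(-71) - u((5*3)*(-6), m(-13)) = (3/2)*(-71) - 1*56 = -213/2 - 56 = -325/2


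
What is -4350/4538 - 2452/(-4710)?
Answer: -2340331/5343495 ≈ -0.43798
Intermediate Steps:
-4350/4538 - 2452/(-4710) = -4350*1/4538 - 2452*(-1/4710) = -2175/2269 + 1226/2355 = -2340331/5343495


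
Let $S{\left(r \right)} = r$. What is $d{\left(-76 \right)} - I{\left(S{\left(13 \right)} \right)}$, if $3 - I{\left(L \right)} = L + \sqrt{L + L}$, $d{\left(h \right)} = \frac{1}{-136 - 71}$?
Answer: $\frac{2069}{207} + \sqrt{26} \approx 15.094$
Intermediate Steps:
$d{\left(h \right)} = - \frac{1}{207}$ ($d{\left(h \right)} = \frac{1}{-207} = - \frac{1}{207}$)
$I{\left(L \right)} = 3 - L - \sqrt{2} \sqrt{L}$ ($I{\left(L \right)} = 3 - \left(L + \sqrt{L + L}\right) = 3 - \left(L + \sqrt{2 L}\right) = 3 - \left(L + \sqrt{2} \sqrt{L}\right) = 3 - L - \sqrt{2} \sqrt{L}$)
$d{\left(-76 \right)} - I{\left(S{\left(13 \right)} \right)} = - \frac{1}{207} - \left(3 - 13 - \sqrt{2} \sqrt{13}\right) = - \frac{1}{207} - \left(3 - 13 - \sqrt{26}\right) = - \frac{1}{207} - \left(-10 - \sqrt{26}\right) = - \frac{1}{207} + \left(10 + \sqrt{26}\right) = \frac{2069}{207} + \sqrt{26}$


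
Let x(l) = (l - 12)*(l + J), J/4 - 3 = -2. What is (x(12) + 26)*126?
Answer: 3276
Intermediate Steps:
J = 4 (J = 12 + 4*(-2) = 12 - 8 = 4)
x(l) = (-12 + l)*(4 + l) (x(l) = (l - 12)*(l + 4) = (-12 + l)*(4 + l))
(x(12) + 26)*126 = ((-48 + 12² - 8*12) + 26)*126 = ((-48 + 144 - 96) + 26)*126 = (0 + 26)*126 = 26*126 = 3276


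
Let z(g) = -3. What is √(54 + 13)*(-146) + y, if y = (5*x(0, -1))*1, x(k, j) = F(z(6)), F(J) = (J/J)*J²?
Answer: 45 - 146*√67 ≈ -1150.1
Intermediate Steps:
F(J) = J² (F(J) = 1*J² = J²)
x(k, j) = 9 (x(k, j) = (-3)² = 9)
y = 45 (y = (5*9)*1 = 45*1 = 45)
√(54 + 13)*(-146) + y = √(54 + 13)*(-146) + 45 = √67*(-146) + 45 = -146*√67 + 45 = 45 - 146*√67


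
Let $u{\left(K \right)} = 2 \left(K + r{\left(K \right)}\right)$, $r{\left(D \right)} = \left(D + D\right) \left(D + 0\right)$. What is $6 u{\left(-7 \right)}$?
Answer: $1092$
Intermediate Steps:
$r{\left(D \right)} = 2 D^{2}$ ($r{\left(D \right)} = 2 D D = 2 D^{2}$)
$u{\left(K \right)} = 2 K + 4 K^{2}$ ($u{\left(K \right)} = 2 \left(K + 2 K^{2}\right) = 2 K + 4 K^{2}$)
$6 u{\left(-7 \right)} = 6 \cdot 2 \left(-7\right) \left(1 + 2 \left(-7\right)\right) = 6 \cdot 2 \left(-7\right) \left(1 - 14\right) = 6 \cdot 2 \left(-7\right) \left(-13\right) = 6 \cdot 182 = 1092$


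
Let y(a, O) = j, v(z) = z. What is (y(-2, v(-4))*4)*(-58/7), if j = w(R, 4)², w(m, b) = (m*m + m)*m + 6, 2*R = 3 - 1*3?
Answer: -8352/7 ≈ -1193.1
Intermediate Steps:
R = 0 (R = (3 - 1*3)/2 = (3 - 3)/2 = (½)*0 = 0)
w(m, b) = 6 + m*(m + m²) (w(m, b) = (m² + m)*m + 6 = (m + m²)*m + 6 = m*(m + m²) + 6 = 6 + m*(m + m²))
j = 36 (j = (6 + 0² + 0³)² = (6 + 0 + 0)² = 6² = 36)
y(a, O) = 36
(y(-2, v(-4))*4)*(-58/7) = (36*4)*(-58/7) = 144*(-58*⅐) = 144*(-58/7) = -8352/7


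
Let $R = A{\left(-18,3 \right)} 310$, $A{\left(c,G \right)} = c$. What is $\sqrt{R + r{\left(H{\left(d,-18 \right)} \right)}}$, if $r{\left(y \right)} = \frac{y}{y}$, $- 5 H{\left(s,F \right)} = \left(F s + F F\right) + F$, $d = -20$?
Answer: $i \sqrt{5579} \approx 74.693 i$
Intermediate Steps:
$H{\left(s,F \right)} = - \frac{F}{5} - \frac{F^{2}}{5} - \frac{F s}{5}$ ($H{\left(s,F \right)} = - \frac{\left(F s + F F\right) + F}{5} = - \frac{\left(F s + F^{2}\right) + F}{5} = - \frac{\left(F^{2} + F s\right) + F}{5} = - \frac{F + F^{2} + F s}{5} = - \frac{F}{5} - \frac{F^{2}}{5} - \frac{F s}{5}$)
$r{\left(y \right)} = 1$
$R = -5580$ ($R = \left(-18\right) 310 = -5580$)
$\sqrt{R + r{\left(H{\left(d,-18 \right)} \right)}} = \sqrt{-5580 + 1} = \sqrt{-5579} = i \sqrt{5579}$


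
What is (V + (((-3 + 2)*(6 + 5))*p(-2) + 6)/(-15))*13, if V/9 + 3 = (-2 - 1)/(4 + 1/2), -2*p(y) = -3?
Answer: -4199/10 ≈ -419.90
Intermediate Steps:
p(y) = 3/2 (p(y) = -½*(-3) = 3/2)
V = -33 (V = -27 + 9*((-2 - 1)/(4 + 1/2)) = -27 + 9*(-3/(4 + ½)) = -27 + 9*(-3/9/2) = -27 + 9*(-3*2/9) = -27 + 9*(-⅔) = -27 - 6 = -33)
(V + (((-3 + 2)*(6 + 5))*p(-2) + 6)/(-15))*13 = (-33 + (((-3 + 2)*(6 + 5))*(3/2) + 6)/(-15))*13 = (-33 + (-1*11*(3/2) + 6)*(-1/15))*13 = (-33 + (-11*3/2 + 6)*(-1/15))*13 = (-33 + (-33/2 + 6)*(-1/15))*13 = (-33 - 21/2*(-1/15))*13 = (-33 + 7/10)*13 = -323/10*13 = -4199/10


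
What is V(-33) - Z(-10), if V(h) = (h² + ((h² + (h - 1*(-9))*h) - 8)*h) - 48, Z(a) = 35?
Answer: -60803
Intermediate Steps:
V(h) = -48 + h² + h*(-8 + h² + h*(9 + h)) (V(h) = (h² + ((h² + (h + 9)*h) - 8)*h) - 48 = (h² + ((h² + (9 + h)*h) - 8)*h) - 48 = (h² + ((h² + h*(9 + h)) - 8)*h) - 48 = (h² + (-8 + h² + h*(9 + h))*h) - 48 = (h² + h*(-8 + h² + h*(9 + h))) - 48 = -48 + h² + h*(-8 + h² + h*(9 + h)))
V(-33) - Z(-10) = (-48 - 8*(-33) + 2*(-33)³ + 10*(-33)²) - 1*35 = (-48 + 264 + 2*(-35937) + 10*1089) - 35 = (-48 + 264 - 71874 + 10890) - 35 = -60768 - 35 = -60803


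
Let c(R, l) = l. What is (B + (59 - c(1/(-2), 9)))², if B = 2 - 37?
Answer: 225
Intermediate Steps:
B = -35
(B + (59 - c(1/(-2), 9)))² = (-35 + (59 - 1*9))² = (-35 + (59 - 9))² = (-35 + 50)² = 15² = 225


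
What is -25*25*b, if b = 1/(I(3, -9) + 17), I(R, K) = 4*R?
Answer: -625/29 ≈ -21.552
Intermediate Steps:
b = 1/29 (b = 1/(4*3 + 17) = 1/(12 + 17) = 1/29 ≈ 0.034483)
-25*25*b = -25*25/29 = -625/29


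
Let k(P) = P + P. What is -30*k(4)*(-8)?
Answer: 1920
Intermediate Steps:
k(P) = 2*P
-30*k(4)*(-8) = -60*4*(-8) = -30*8*(-8) = -240*(-8) = 1920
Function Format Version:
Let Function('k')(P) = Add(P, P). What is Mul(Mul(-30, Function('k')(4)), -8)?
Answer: 1920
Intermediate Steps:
Function('k')(P) = Mul(2, P)
Mul(Mul(-30, Function('k')(4)), -8) = Mul(Mul(-30, Mul(2, 4)), -8) = Mul(Mul(-30, 8), -8) = Mul(-240, -8) = 1920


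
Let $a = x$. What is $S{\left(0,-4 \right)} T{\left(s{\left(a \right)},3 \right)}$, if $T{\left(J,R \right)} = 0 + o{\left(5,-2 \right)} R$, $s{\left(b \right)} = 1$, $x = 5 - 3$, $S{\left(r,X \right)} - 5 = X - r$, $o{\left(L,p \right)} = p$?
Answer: $-6$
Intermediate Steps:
$S{\left(r,X \right)} = 5 + X - r$ ($S{\left(r,X \right)} = 5 + \left(X - r\right) = 5 + X - r$)
$x = 2$ ($x = 5 - 3 = 2$)
$a = 2$
$T{\left(J,R \right)} = - 2 R$ ($T{\left(J,R \right)} = 0 - 2 R = - 2 R$)
$S{\left(0,-4 \right)} T{\left(s{\left(a \right)},3 \right)} = \left(5 - 4 - 0\right) \left(\left(-2\right) 3\right) = \left(5 - 4 + 0\right) \left(-6\right) = 1 \left(-6\right) = -6$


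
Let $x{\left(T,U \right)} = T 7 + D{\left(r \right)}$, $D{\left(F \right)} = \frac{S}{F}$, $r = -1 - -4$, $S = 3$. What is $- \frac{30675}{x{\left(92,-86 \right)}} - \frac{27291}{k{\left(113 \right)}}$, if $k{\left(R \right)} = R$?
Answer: $- \frac{1404598}{4859} \approx -289.07$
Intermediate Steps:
$r = 3$ ($r = -1 + 4 = 3$)
$D{\left(F \right)} = \frac{3}{F}$
$x{\left(T,U \right)} = 1 + 7 T$ ($x{\left(T,U \right)} = T 7 + \frac{3}{3} = 7 T + 3 \cdot \frac{1}{3} = 7 T + 1 = 1 + 7 T$)
$- \frac{30675}{x{\left(92,-86 \right)}} - \frac{27291}{k{\left(113 \right)}} = - \frac{30675}{1 + 7 \cdot 92} - \frac{27291}{113} = - \frac{30675}{1 + 644} - \frac{27291}{113} = - \frac{30675}{645} - \frac{27291}{113} = \left(-30675\right) \frac{1}{645} - \frac{27291}{113} = - \frac{2045}{43} - \frac{27291}{113} = - \frac{1404598}{4859}$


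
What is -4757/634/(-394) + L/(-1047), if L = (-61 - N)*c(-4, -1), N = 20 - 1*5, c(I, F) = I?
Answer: -70957405/261536412 ≈ -0.27131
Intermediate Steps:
N = 15 (N = 20 - 5 = 15)
L = 304 (L = (-61 - 1*15)*(-4) = (-61 - 15)*(-4) = -76*(-4) = 304)
-4757/634/(-394) + L/(-1047) = -4757/634/(-394) + 304/(-1047) = -4757*1/634*(-1/394) + 304*(-1/1047) = -4757/634*(-1/394) - 304/1047 = 4757/249796 - 304/1047 = -70957405/261536412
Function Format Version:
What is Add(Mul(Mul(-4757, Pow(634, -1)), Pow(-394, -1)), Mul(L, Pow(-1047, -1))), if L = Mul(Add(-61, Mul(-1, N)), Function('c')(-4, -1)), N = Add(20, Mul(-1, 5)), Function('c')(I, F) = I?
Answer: Rational(-70957405, 261536412) ≈ -0.27131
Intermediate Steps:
N = 15 (N = Add(20, -5) = 15)
L = 304 (L = Mul(Add(-61, Mul(-1, 15)), -4) = Mul(Add(-61, -15), -4) = Mul(-76, -4) = 304)
Add(Mul(Mul(-4757, Pow(634, -1)), Pow(-394, -1)), Mul(L, Pow(-1047, -1))) = Add(Mul(Mul(-4757, Pow(634, -1)), Pow(-394, -1)), Mul(304, Pow(-1047, -1))) = Add(Mul(Mul(-4757, Rational(1, 634)), Rational(-1, 394)), Mul(304, Rational(-1, 1047))) = Add(Mul(Rational(-4757, 634), Rational(-1, 394)), Rational(-304, 1047)) = Add(Rational(4757, 249796), Rational(-304, 1047)) = Rational(-70957405, 261536412)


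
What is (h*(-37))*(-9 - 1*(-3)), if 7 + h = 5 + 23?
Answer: 4662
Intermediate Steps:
h = 21 (h = -7 + (5 + 23) = -7 + 28 = 21)
(h*(-37))*(-9 - 1*(-3)) = (21*(-37))*(-9 - 1*(-3)) = -777*(-9 + 3) = -777*(-6) = 4662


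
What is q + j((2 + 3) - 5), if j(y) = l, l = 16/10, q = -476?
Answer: -2372/5 ≈ -474.40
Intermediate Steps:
l = 8/5 (l = 16*(⅒) = 8/5 ≈ 1.6000)
j(y) = 8/5
q + j((2 + 3) - 5) = -476 + 8/5 = -2372/5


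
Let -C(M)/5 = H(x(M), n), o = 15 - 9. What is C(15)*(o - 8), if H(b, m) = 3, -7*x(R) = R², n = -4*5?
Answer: 30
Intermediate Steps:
n = -20
x(R) = -R²/7
o = 6
C(M) = -15 (C(M) = -5*3 = -15)
C(15)*(o - 8) = -15*(6 - 8) = -15*(-2) = 30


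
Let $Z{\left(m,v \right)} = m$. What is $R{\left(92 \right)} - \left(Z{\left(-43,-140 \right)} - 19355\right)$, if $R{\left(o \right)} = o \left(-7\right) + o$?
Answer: $18846$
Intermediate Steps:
$R{\left(o \right)} = - 6 o$ ($R{\left(o \right)} = - 7 o + o = - 6 o$)
$R{\left(92 \right)} - \left(Z{\left(-43,-140 \right)} - 19355\right) = \left(-6\right) 92 - \left(-43 - 19355\right) = -552 - -19398 = -552 + 19398 = 18846$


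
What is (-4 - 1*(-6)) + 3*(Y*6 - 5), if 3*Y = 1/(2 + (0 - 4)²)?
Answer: -38/3 ≈ -12.667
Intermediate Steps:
Y = 1/54 (Y = 1/(3*(2 + (0 - 4)²)) = 1/(3*(2 + (-4)²)) = 1/(3*(2 + 16)) = (⅓)/18 = (⅓)*(1/18) = 1/54 ≈ 0.018519)
(-4 - 1*(-6)) + 3*(Y*6 - 5) = (-4 - 1*(-6)) + 3*((1/54)*6 - 5) = (-4 + 6) + 3*(⅑ - 5) = 2 + 3*(-44/9) = 2 - 44/3 = -38/3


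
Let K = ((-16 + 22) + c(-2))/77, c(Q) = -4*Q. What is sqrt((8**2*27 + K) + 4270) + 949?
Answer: 949 + 2*sqrt(181445)/11 ≈ 1026.4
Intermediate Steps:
K = 2/11 (K = ((-16 + 22) - 4*(-2))/77 = (6 + 8)*(1/77) = 14*(1/77) = 2/11 ≈ 0.18182)
sqrt((8**2*27 + K) + 4270) + 949 = sqrt((8**2*27 + 2/11) + 4270) + 949 = sqrt((64*27 + 2/11) + 4270) + 949 = sqrt((1728 + 2/11) + 4270) + 949 = sqrt(19010/11 + 4270) + 949 = sqrt(65980/11) + 949 = 2*sqrt(181445)/11 + 949 = 949 + 2*sqrt(181445)/11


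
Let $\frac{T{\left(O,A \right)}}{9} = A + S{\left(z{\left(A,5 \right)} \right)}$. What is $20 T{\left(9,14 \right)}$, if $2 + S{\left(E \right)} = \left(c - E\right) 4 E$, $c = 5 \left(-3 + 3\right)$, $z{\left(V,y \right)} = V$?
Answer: $-138960$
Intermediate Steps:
$c = 0$ ($c = 5 \cdot 0 = 0$)
$S{\left(E \right)} = -2 - 4 E^{2}$ ($S{\left(E \right)} = -2 + \left(0 - E\right) 4 E = -2 + - E 4 E = -2 - 4 E^{2}$)
$T{\left(O,A \right)} = -18 - 36 A^{2} + 9 A$ ($T{\left(O,A \right)} = 9 \left(A - \left(2 + 4 A^{2}\right)\right) = 9 \left(-2 + A - 4 A^{2}\right) = -18 - 36 A^{2} + 9 A$)
$20 T{\left(9,14 \right)} = 20 \left(-18 - 36 \cdot 14^{2} + 9 \cdot 14\right) = 20 \left(-18 - 7056 + 126\right) = 20 \left(-6948\right) = -138960$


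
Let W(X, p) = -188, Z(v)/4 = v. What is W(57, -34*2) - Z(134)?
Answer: -724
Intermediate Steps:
Z(v) = 4*v
W(57, -34*2) - Z(134) = -188 - 4*134 = -188 - 1*536 = -188 - 536 = -724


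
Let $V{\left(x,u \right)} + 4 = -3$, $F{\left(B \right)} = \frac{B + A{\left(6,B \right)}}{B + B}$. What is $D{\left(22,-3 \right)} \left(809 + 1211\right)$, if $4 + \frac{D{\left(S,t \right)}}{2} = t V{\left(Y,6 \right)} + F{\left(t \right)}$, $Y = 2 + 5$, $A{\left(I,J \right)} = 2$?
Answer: $\frac{208060}{3} \approx 69353.0$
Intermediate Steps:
$Y = 7$
$F{\left(B \right)} = \frac{2 + B}{2 B}$ ($F{\left(B \right)} = \frac{B + 2}{B + B} = \frac{2 + B}{2 B}$)
$V{\left(x,u \right)} = -7$ ($V{\left(x,u \right)} = -4 - 3 = -7$)
$D{\left(S,t \right)} = -8 - 14 t + \frac{2 + t}{t}$ ($D{\left(S,t \right)} = -8 + 2 \left(t \left(-7\right) + \frac{2 + t}{2 t}\right) = -8 + 2 \left(- 7 t + \frac{2 + t}{2 t}\right) = -8 - \left(14 t - \frac{2 + t}{t}\right) = -8 - 14 t + \frac{2 + t}{t}$)
$D{\left(22,-3 \right)} \left(809 + 1211\right) = \left(-7 - -42 + \frac{2}{-3}\right) \left(809 + 1211\right) = \left(-7 + 42 + 2 \left(- \frac{1}{3}\right)\right) 2020 = \left(-7 + 42 - \frac{2}{3}\right) 2020 = \frac{103}{3} \cdot 2020 = \frac{208060}{3}$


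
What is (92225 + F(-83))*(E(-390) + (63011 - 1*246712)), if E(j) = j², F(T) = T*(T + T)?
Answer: -3349800803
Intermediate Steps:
F(T) = 2*T² (F(T) = T*(2*T) = 2*T²)
(92225 + F(-83))*(E(-390) + (63011 - 1*246712)) = (92225 + 2*(-83)²)*((-390)² + (63011 - 1*246712)) = (92225 + 2*6889)*(152100 + (63011 - 246712)) = (92225 + 13778)*(152100 - 183701) = 106003*(-31601) = -3349800803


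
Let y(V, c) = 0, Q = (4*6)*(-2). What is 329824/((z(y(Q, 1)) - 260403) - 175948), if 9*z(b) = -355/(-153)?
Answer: -113541912/150213743 ≈ -0.75587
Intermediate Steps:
Q = -48 (Q = 24*(-2) = -48)
z(b) = 355/1377 (z(b) = (-355/(-153))/9 = (-355*(-1/153))/9 = (⅑)*(355/153) = 355/1377)
329824/((z(y(Q, 1)) - 260403) - 175948) = 329824/((355/1377 - 260403) - 175948) = 329824/(-358574576/1377 - 175948) = 329824/(-600854972/1377) = 329824*(-1377/600854972) = -113541912/150213743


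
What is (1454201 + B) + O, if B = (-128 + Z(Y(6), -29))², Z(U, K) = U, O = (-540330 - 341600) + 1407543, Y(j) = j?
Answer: 1994698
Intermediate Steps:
O = 525613 (O = -881930 + 1407543 = 525613)
B = 14884 (B = (-128 + 6)² = (-122)² = 14884)
(1454201 + B) + O = (1454201 + 14884) + 525613 = 1469085 + 525613 = 1994698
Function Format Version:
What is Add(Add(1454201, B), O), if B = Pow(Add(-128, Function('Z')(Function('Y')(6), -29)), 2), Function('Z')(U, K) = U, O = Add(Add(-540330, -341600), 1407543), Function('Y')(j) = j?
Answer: 1994698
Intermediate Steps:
O = 525613 (O = Add(-881930, 1407543) = 525613)
B = 14884 (B = Pow(Add(-128, 6), 2) = Pow(-122, 2) = 14884)
Add(Add(1454201, B), O) = Add(Add(1454201, 14884), 525613) = Add(1469085, 525613) = 1994698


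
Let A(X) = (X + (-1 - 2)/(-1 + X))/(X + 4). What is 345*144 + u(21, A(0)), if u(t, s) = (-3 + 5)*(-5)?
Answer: 49670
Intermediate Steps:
A(X) = (X - 3/(-1 + X))/(4 + X)
u(t, s) = -10 (u(t, s) = 2*(-5) = -10)
345*144 + u(21, A(0)) = 345*144 - 10 = 49680 - 10 = 49670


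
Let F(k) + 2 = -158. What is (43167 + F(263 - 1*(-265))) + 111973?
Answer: 154980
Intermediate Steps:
F(k) = -160 (F(k) = -2 - 158 = -160)
(43167 + F(263 - 1*(-265))) + 111973 = (43167 - 160) + 111973 = 43007 + 111973 = 154980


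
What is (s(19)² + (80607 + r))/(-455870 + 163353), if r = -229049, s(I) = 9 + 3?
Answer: 148298/292517 ≈ 0.50697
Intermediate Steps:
s(I) = 12
(s(19)² + (80607 + r))/(-455870 + 163353) = (12² + (80607 - 229049))/(-455870 + 163353) = (144 - 148442)/(-292517) = -148298*(-1/292517) = 148298/292517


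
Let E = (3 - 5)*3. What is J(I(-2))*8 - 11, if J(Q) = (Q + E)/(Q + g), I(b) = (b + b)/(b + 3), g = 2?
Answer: 29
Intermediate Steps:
E = -6 (E = -2*3 = -6)
I(b) = 2*b/(3 + b) (I(b) = (2*b)/(3 + b) = 2*b/(3 + b))
J(Q) = (-6 + Q)/(2 + Q) (J(Q) = (Q - 6)/(Q + 2) = (-6 + Q)/(2 + Q))
J(I(-2))*8 - 11 = ((-6 + 2*(-2)/(3 - 2))/(2 + 2*(-2)/(3 - 2)))*8 - 11 = ((-6 + 2*(-2)/1)/(2 + 2*(-2)/1))*8 - 11 = ((-6 + 2*(-2)*1)/(2 + 2*(-2)*1))*8 - 11 = ((-6 - 4)/(2 - 4))*8 - 11 = (-10/(-2))*8 - 11 = -1/2*(-10)*8 - 11 = 5*8 - 11 = 40 - 11 = 29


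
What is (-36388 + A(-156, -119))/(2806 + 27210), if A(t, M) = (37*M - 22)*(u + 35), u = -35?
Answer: -9097/7504 ≈ -1.2123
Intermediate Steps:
A(t, M) = 0 (A(t, M) = (37*M - 22)*(-35 + 35) = (-22 + 37*M)*0 = 0)
(-36388 + A(-156, -119))/(2806 + 27210) = (-36388 + 0)/(2806 + 27210) = -36388/30016 = -36388*1/30016 = -9097/7504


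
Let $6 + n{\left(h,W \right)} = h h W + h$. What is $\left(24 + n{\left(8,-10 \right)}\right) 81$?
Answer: $-49734$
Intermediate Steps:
$n{\left(h,W \right)} = -6 + h + W h^{2}$ ($n{\left(h,W \right)} = -6 + \left(h h W + h\right) = -6 + \left(h^{2} W + h\right) = -6 + \left(W h^{2} + h\right) = -6 + \left(h + W h^{2}\right) = -6 + h + W h^{2}$)
$\left(24 + n{\left(8,-10 \right)}\right) 81 = \left(24 - \left(-2 + 640\right)\right) 81 = \left(24 - 638\right) 81 = \left(-614\right) 81 = -49734$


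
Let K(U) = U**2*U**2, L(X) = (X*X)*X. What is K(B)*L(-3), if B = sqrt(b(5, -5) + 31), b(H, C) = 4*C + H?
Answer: -6912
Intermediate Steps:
b(H, C) = H + 4*C
B = 4 (B = sqrt((5 + 4*(-5)) + 31) = sqrt((5 - 20) + 31) = sqrt(-15 + 31) = sqrt(16) = 4)
L(X) = X**3 (L(X) = X**2*X = X**3)
K(U) = U**4
K(B)*L(-3) = 4**4*(-3)**3 = 256*(-27) = -6912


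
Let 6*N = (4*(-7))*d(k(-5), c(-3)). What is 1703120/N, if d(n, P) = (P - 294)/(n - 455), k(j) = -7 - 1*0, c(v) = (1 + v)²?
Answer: -16860888/29 ≈ -5.8141e+5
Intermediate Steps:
k(j) = -7 (k(j) = -7 + 0 = -7)
d(n, P) = (-294 + P)/(-455 + n)
N = -290/99 (N = ((4*(-7))*((-294 + (1 - 3)²)/(-455 - 7)))/6 = (-28*(-294 + (-2)²)/(-462))/6 = (-(-2)*(-294 + 4)/33)/6 = (-(-2)*(-290)/33)/6 = (-28*145/231)/6 = (⅙)*(-580/33) = -290/99 ≈ -2.9293)
1703120/N = 1703120/(-290/99) = 1703120*(-99/290) = -16860888/29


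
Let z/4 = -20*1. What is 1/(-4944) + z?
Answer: -395521/4944 ≈ -80.000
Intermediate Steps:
z = -80 (z = 4*(-20*1) = 4*(-20) = -80)
1/(-4944) + z = 1/(-4944) - 80 = -1/4944 - 80 = -395521/4944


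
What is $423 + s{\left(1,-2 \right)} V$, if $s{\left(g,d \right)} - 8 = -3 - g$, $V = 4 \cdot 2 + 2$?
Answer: $463$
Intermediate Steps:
$V = 10$ ($V = 8 + 2 = 10$)
$s{\left(g,d \right)} = 5 - g$ ($s{\left(g,d \right)} = 8 - \left(3 + g\right) = 5 - g$)
$423 + s{\left(1,-2 \right)} V = 423 + \left(5 - 1\right) 10 = 423 + 4 \cdot 10 = 423 + 40 = 463$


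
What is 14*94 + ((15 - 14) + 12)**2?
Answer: 1485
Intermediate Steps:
14*94 + ((15 - 14) + 12)**2 = 1316 + (1 + 12)**2 = 1316 + 13**2 = 1316 + 169 = 1485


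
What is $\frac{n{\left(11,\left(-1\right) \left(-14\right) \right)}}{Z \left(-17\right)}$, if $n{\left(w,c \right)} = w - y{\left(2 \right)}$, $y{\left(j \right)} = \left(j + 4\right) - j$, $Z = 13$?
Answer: $- \frac{7}{221} \approx -0.031674$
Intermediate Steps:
$y{\left(j \right)} = 4$ ($y{\left(j \right)} = \left(4 + j\right) - j = 4$)
$n{\left(w,c \right)} = -4 + w$ ($n{\left(w,c \right)} = w - 4 = -4 + w$)
$\frac{n{\left(11,\left(-1\right) \left(-14\right) \right)}}{Z \left(-17\right)} = \frac{-4 + 11}{13 \left(-17\right)} = \frac{7}{-221} = 7 \left(- \frac{1}{221}\right) = - \frac{7}{221}$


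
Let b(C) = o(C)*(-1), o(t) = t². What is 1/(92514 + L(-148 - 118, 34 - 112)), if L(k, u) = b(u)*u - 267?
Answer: 1/566799 ≈ 1.7643e-6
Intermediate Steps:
b(C) = -C² (b(C) = C²*(-1) = -C²)
L(k, u) = -267 - u³ (L(k, u) = (-u²)*u - 267 = -u³ - 267 = -267 - u³)
1/(92514 + L(-148 - 118, 34 - 112)) = 1/(92514 + (-267 - (34 - 112)³)) = 1/(92514 + (-267 - 1*(-78)³)) = 1/(92514 + (-267 - 1*(-474552))) = 1/(92514 + (-267 + 474552)) = 1/(92514 + 474285) = 1/566799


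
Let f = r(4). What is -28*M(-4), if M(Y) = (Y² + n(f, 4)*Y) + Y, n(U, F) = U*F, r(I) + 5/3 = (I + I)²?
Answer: 82768/3 ≈ 27589.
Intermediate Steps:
r(I) = -5/3 + 4*I² (r(I) = -5/3 + (I + I)² = -5/3 + (2*I)² = -5/3 + 4*I²)
f = 187/3 (f = -5/3 + 4*4² = -5/3 + 4*16 = -5/3 + 64 = 187/3 ≈ 62.333)
n(U, F) = F*U
M(Y) = Y² + 751*Y/3 (M(Y) = (Y² + (4*(187/3))*Y) + Y = (Y² + 748*Y/3) + Y = Y² + 751*Y/3)
-28*M(-4) = -28*(-4)*(751 + 3*(-4))/3 = -28*(-4)*(751 - 12)/3 = -28*(-4)*739/3 = -28*(-2956/3) = 82768/3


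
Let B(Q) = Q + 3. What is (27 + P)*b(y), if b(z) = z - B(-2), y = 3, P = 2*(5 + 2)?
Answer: 82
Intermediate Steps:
P = 14 (P = 2*7 = 14)
B(Q) = 3 + Q
b(z) = -1 + z (b(z) = z - (3 - 2) = z - 1*1 = z - 1 = -1 + z)
(27 + P)*b(y) = (27 + 14)*(-1 + 3) = 41*2 = 82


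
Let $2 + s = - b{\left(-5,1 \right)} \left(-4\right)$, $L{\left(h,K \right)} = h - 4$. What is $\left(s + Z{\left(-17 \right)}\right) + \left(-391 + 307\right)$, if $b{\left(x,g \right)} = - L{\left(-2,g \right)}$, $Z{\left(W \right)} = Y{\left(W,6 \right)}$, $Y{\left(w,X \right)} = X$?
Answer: $-56$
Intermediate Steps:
$L{\left(h,K \right)} = -4 + h$
$Z{\left(W \right)} = 6$
$b{\left(x,g \right)} = 6$ ($b{\left(x,g \right)} = - (-4 - 2) = \left(-1\right) \left(-6\right) = 6$)
$s = 22$ ($s = -2 + \left(-1\right) 6 \left(-4\right) = -2 - -24 = -2 + 24 = 22$)
$\left(s + Z{\left(-17 \right)}\right) + \left(-391 + 307\right) = \left(22 + 6\right) + \left(-391 + 307\right) = 28 - 84 = -56$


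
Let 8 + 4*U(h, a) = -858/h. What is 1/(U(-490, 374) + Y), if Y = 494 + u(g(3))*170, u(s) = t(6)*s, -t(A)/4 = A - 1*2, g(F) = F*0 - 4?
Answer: 980/11144989 ≈ 8.7932e-5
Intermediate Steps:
g(F) = -4 (g(F) = 0 - 4 = -4)
U(h, a) = -2 - 429/(2*h) (U(h, a) = -2 + (-858/h)/4 = -2 - 429/(2*h))
t(A) = 8 - 4*A (t(A) = -4*(A - 1*2) = -4*(A - 2) = -4*(-2 + A) = 8 - 4*A)
u(s) = -16*s (u(s) = (8 - 4*6)*s = (8 - 24)*s = -16*s)
Y = 11374 (Y = 494 - 16*(-4)*170 = 494 + 64*170 = 494 + 10880 = 11374)
1/(U(-490, 374) + Y) = 1/((-2 - 429/2/(-490)) + 11374) = 1/((-2 - 429/2*(-1/490)) + 11374) = 1/((-2 + 429/980) + 11374) = 1/(-1531/980 + 11374) = 1/(11144989/980) = 980/11144989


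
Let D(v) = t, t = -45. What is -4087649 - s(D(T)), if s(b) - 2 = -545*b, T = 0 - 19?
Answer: -4112176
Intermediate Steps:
T = -19
D(v) = -45
s(b) = 2 - 545*b
-4087649 - s(D(T)) = -4087649 - (2 - 545*(-45)) = -4087649 - (2 + 24525) = -4087649 - 1*24527 = -4087649 - 24527 = -4112176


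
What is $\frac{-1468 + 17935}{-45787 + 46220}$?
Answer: $\frac{16467}{433} \approx 38.03$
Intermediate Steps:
$\frac{-1468 + 17935}{-45787 + 46220} = \frac{16467}{433}$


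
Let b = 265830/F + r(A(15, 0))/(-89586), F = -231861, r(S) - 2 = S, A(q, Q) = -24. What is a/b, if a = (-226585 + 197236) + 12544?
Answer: 8311072615965/566893939 ≈ 14661.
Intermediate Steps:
r(S) = 2 + S
a = -16805 (a = -29349 + 12544 = -16805)
b = -566893939/494559513 (b = 265830/(-231861) + (2 - 24)/(-89586) = 265830*(-1/231861) - 22*(-1/89586) = -88610/77287 + 11/44793 = -566893939/494559513 ≈ -1.1463)
a/b = -16805/(-566893939/494559513) = -16805*(-494559513/566893939) = 8311072615965/566893939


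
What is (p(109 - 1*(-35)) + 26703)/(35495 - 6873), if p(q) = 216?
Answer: 26919/28622 ≈ 0.94050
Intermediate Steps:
(p(109 - 1*(-35)) + 26703)/(35495 - 6873) = (216 + 26703)/(35495 - 6873) = 26919/28622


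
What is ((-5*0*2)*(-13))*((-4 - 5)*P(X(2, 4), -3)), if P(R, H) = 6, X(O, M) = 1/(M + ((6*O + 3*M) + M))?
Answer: 0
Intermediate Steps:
X(O, M) = 1/(5*M + 6*O) (X(O, M) = 1/(M + ((3*M + 6*O) + M)) = 1/(M + (4*M + 6*O)) = 1/(5*M + 6*O))
((-5*0*2)*(-13))*((-4 - 5)*P(X(2, 4), -3)) = ((-5*0*2)*(-13))*((-4 - 5)*6) = ((0*2)*(-13))*(-9*6) = (0*(-13))*(-54) = 0*(-54) = 0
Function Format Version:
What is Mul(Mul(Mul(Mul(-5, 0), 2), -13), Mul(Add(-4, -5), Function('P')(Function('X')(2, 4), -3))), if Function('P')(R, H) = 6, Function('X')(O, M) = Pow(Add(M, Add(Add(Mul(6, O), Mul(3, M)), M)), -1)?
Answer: 0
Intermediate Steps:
Function('X')(O, M) = Pow(Add(Mul(5, M), Mul(6, O)), -1) (Function('X')(O, M) = Pow(Add(M, Add(Add(Mul(3, M), Mul(6, O)), M)), -1) = Pow(Add(M, Add(Mul(4, M), Mul(6, O))), -1) = Pow(Add(Mul(5, M), Mul(6, O)), -1))
Mul(Mul(Mul(Mul(-5, 0), 2), -13), Mul(Add(-4, -5), Function('P')(Function('X')(2, 4), -3))) = Mul(Mul(Mul(Mul(-5, 0), 2), -13), Mul(Add(-4, -5), 6)) = Mul(Mul(Mul(0, 2), -13), Mul(-9, 6)) = Mul(Mul(0, -13), -54) = Mul(0, -54) = 0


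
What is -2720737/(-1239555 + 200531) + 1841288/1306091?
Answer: 5466672531979/1357059895184 ≈ 4.0283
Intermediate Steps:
-2720737/(-1239555 + 200531) + 1841288/1306091 = -2720737/(-1039024) + 1841288*(1/1306091) = -2720737*(-1/1039024) + 1841288/1306091 = 2720737/1039024 + 1841288/1306091 = 5466672531979/1357059895184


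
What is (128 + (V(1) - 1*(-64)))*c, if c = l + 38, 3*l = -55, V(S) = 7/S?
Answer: 11741/3 ≈ 3913.7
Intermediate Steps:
l = -55/3 (l = (⅓)*(-55) = -55/3 ≈ -18.333)
c = 59/3 (c = -55/3 + 38 = 59/3 ≈ 19.667)
(128 + (V(1) - 1*(-64)))*c = (128 + (7/1 - 1*(-64)))*(59/3) = (128 + (7*1 + 64))*(59/3) = (128 + (7 + 64))*(59/3) = (128 + 71)*(59/3) = 199*(59/3) = 11741/3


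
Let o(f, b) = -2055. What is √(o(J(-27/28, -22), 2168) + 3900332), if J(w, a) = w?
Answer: √3898277 ≈ 1974.4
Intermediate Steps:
√(o(J(-27/28, -22), 2168) + 3900332) = √(-2055 + 3900332) = √3898277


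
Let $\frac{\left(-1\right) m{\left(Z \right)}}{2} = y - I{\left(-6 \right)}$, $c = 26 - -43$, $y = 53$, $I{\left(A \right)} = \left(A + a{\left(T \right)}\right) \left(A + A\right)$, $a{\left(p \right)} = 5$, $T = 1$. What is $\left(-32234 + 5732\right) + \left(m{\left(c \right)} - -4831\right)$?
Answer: $-21753$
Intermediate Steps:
$I{\left(A \right)} = 2 A \left(5 + A\right)$ ($I{\left(A \right)} = \left(A + 5\right) \left(A + A\right) = \left(5 + A\right) 2 A = 2 A \left(5 + A\right)$)
$c = 69$ ($c = 26 + 43 = 69$)
$m{\left(Z \right)} = -82$ ($m{\left(Z \right)} = - 2 \left(53 - 2 \left(-6\right) \left(5 - 6\right)\right) = - 2 \left(53 - 2 \left(-6\right) \left(-1\right)\right) = - 2 \left(53 - 12\right) = \left(-2\right) 41 = -82$)
$\left(-32234 + 5732\right) + \left(m{\left(c \right)} - -4831\right) = \left(-32234 + 5732\right) - -4749 = -26502 + \left(-82 + 4831\right) = -26502 + 4749 = -21753$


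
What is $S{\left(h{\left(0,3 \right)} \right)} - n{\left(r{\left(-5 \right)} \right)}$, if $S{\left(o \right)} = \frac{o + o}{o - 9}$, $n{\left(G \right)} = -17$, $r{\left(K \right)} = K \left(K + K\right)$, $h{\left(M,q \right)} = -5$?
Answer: $\frac{124}{7} \approx 17.714$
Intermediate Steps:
$r{\left(K \right)} = 2 K^{2}$ ($r{\left(K \right)} = K 2 K = 2 K^{2}$)
$S{\left(o \right)} = \frac{2 o}{-9 + o}$
$S{\left(h{\left(0,3 \right)} \right)} - n{\left(r{\left(-5 \right)} \right)} = 2 \left(-5\right) \frac{1}{-9 - 5} - -17 = 2 \left(-5\right) \frac{1}{-14} + 17 = 2 \left(-5\right) \left(- \frac{1}{14}\right) + 17 = \frac{5}{7} + 17 = \frac{124}{7}$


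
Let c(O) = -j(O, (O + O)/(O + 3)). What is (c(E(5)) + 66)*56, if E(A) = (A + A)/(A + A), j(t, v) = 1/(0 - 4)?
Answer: 3710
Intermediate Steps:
j(t, v) = -¼ (j(t, v) = 1/(-4) = -¼)
E(A) = 1 (E(A) = (2*A)/((2*A)) = (2*A)*(1/(2*A)) = 1)
c(O) = ¼ (c(O) = -1*(-¼) = ¼)
(c(E(5)) + 66)*56 = (¼ + 66)*56 = (265/4)*56 = 3710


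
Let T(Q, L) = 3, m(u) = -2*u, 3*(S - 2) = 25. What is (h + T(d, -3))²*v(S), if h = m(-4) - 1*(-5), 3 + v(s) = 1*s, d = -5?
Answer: 5632/3 ≈ 1877.3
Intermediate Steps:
S = 31/3 (S = 2 + (⅓)*25 = 2 + 25/3 = 31/3 ≈ 10.333)
v(s) = -3 + s (v(s) = -3 + 1*s = -3 + s)
h = 13 (h = -2*(-4) - 1*(-5) = 8 + 5 = 13)
(h + T(d, -3))²*v(S) = (13 + 3)²*(-3 + 31/3) = 16²*(22/3) = 256*(22/3) = 5632/3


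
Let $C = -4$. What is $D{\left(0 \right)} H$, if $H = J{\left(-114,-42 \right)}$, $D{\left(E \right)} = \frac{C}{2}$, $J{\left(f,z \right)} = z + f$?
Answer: $312$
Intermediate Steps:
$J{\left(f,z \right)} = f + z$
$D{\left(E \right)} = -2$ ($D{\left(E \right)} = - \frac{4}{2} = \left(-4\right) \frac{1}{2} = -2$)
$H = -156$ ($H = -114 - 42 = -156$)
$D{\left(0 \right)} H = \left(-2\right) \left(-156\right) = 312$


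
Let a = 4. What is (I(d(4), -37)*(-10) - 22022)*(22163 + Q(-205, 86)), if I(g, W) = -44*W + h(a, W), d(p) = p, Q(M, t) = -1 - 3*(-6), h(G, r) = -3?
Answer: -848872960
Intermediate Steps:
Q(M, t) = 17 (Q(M, t) = -1 + 18 = 17)
I(g, W) = -3 - 44*W (I(g, W) = -44*W - 3 = -3 - 44*W)
(I(d(4), -37)*(-10) - 22022)*(22163 + Q(-205, 86)) = ((-3 - 44*(-37))*(-10) - 22022)*(22163 + 17) = ((-3 + 1628)*(-10) - 22022)*22180 = (1625*(-10) - 22022)*22180 = (-16250 - 22022)*22180 = -38272*22180 = -848872960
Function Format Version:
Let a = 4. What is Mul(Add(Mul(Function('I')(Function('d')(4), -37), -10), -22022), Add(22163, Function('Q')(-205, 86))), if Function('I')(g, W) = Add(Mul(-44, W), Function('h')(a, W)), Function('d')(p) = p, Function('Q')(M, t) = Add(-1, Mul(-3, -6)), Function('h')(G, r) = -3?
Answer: -848872960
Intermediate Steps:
Function('Q')(M, t) = 17 (Function('Q')(M, t) = Add(-1, 18) = 17)
Function('I')(g, W) = Add(-3, Mul(-44, W)) (Function('I')(g, W) = Add(Mul(-44, W), -3) = Add(-3, Mul(-44, W)))
Mul(Add(Mul(Function('I')(Function('d')(4), -37), -10), -22022), Add(22163, Function('Q')(-205, 86))) = Mul(Add(Mul(Add(-3, Mul(-44, -37)), -10), -22022), Add(22163, 17)) = Mul(Add(Mul(Add(-3, 1628), -10), -22022), 22180) = Mul(Add(Mul(1625, -10), -22022), 22180) = Mul(Add(-16250, -22022), 22180) = Mul(-38272, 22180) = -848872960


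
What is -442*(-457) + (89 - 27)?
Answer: 202056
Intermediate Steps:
-442*(-457) + (89 - 27) = 201994 + 62 = 202056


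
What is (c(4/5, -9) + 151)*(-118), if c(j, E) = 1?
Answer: -17936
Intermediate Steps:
(c(4/5, -9) + 151)*(-118) = (1 + 151)*(-118) = 152*(-118) = -17936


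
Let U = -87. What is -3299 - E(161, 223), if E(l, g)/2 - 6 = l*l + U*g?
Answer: -16351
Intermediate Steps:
E(l, g) = 12 - 174*g + 2*l**2 (E(l, g) = 12 + 2*(l*l - 87*g) = 12 + 2*(l**2 - 87*g) = 12 + (-174*g + 2*l**2) = 12 - 174*g + 2*l**2)
-3299 - E(161, 223) = -3299 - (12 - 174*223 + 2*161**2) = -3299 - (12 - 38802 + 2*25921) = -3299 - (12 - 38802 + 51842) = -3299 - 1*13052 = -3299 - 13052 = -16351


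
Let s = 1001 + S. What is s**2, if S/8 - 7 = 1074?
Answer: 93103201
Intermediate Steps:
S = 8648 (S = 56 + 8*1074 = 56 + 8592 = 8648)
s = 9649 (s = 1001 + 8648 = 9649)
s**2 = 9649**2 = 93103201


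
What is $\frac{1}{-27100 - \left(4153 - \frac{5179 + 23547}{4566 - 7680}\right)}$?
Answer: $- \frac{1557}{48675284} \approx -3.1987 \cdot 10^{-5}$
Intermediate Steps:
$\frac{1}{-27100 - \left(4153 - \frac{5179 + 23547}{4566 - 7680}\right)} = \frac{1}{-27100 - \left(4153 - \frac{28726}{4566 - 7680}\right)} = \frac{1}{-27100 - \left(4153 - \frac{28726}{-3114}\right)} = \frac{1}{-27100 + \left(28726 \left(- \frac{1}{3114}\right) - 4153\right)} = \frac{1}{-27100 - \frac{6480584}{1557}} = \frac{1}{- \frac{48675284}{1557}} = - \frac{1557}{48675284}$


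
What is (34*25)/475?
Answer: 34/19 ≈ 1.7895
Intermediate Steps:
(34*25)/475 = 850*(1/475) = 34/19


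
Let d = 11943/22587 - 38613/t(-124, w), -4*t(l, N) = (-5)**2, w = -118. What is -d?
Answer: -1162968633/188225 ≈ -6178.6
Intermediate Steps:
t(l, N) = -25/4 (t(l, N) = -1/4*(-5)**2 = -1/4*25 = -25/4)
d = 1162968633/188225 (d = 11943/22587 - 38613/(-25/4) = 11943*(1/22587) - 38613*(-4/25) = 3981/7529 + 154452/25 = 1162968633/188225 ≈ 6178.6)
-d = -1*1162968633/188225 = -1162968633/188225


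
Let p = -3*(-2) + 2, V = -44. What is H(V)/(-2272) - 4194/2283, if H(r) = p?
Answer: -397793/216124 ≈ -1.8406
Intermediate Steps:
p = 8 (p = 6 + 2 = 8)
H(r) = 8
H(V)/(-2272) - 4194/2283 = 8/(-2272) - 4194/2283 = 8*(-1/2272) - 4194*1/2283 = -1/284 - 1398/761 = -397793/216124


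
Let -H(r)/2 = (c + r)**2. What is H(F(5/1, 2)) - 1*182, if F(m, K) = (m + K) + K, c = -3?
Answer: -254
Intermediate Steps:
F(m, K) = m + 2*K (F(m, K) = (K + m) + K = m + 2*K)
H(r) = -2*(-3 + r)**2
H(F(5/1, 2)) - 1*182 = -2*(-3 + (5/1 + 2*2))**2 - 1*182 = -2*(-3 + (5*1 + 4))**2 - 182 = -2*(-3 + (5 + 4))**2 - 182 = -2*(-3 + 9)**2 - 182 = -2*6**2 - 182 = -2*36 - 182 = -72 - 182 = -254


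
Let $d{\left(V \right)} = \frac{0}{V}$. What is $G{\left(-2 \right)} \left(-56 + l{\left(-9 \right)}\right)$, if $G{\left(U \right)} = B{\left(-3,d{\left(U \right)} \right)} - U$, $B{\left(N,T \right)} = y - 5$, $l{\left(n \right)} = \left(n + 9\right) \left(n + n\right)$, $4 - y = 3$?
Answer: $112$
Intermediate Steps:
$y = 1$ ($y = 4 - 3 = 1$)
$d{\left(V \right)} = 0$
$l{\left(n \right)} = 2 n \left(9 + n\right)$ ($l{\left(n \right)} = \left(9 + n\right) 2 n = 2 n \left(9 + n\right)$)
$B{\left(N,T \right)} = -4$ ($B{\left(N,T \right)} = 1 - 5 = -4$)
$G{\left(U \right)} = -4 - U$
$G{\left(-2 \right)} \left(-56 + l{\left(-9 \right)}\right) = \left(-4 - -2\right) \left(-56 + 2 \left(-9\right) \left(9 - 9\right)\right) = \left(-4 + 2\right) \left(-56 + 2 \left(-9\right) 0\right) = - 2 \left(-56 + 0\right) = \left(-2\right) \left(-56\right) = 112$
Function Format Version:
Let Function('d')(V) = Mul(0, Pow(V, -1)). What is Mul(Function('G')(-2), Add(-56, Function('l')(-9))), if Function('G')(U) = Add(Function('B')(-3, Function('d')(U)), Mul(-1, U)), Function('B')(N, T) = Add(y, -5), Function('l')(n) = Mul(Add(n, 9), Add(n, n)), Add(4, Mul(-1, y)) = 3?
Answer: 112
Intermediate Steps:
y = 1 (y = Add(4, Mul(-1, 3)) = Add(4, -3) = 1)
Function('d')(V) = 0
Function('l')(n) = Mul(2, n, Add(9, n)) (Function('l')(n) = Mul(Add(9, n), Mul(2, n)) = Mul(2, n, Add(9, n)))
Function('B')(N, T) = -4 (Function('B')(N, T) = Add(1, -5) = -4)
Function('G')(U) = Add(-4, Mul(-1, U))
Mul(Function('G')(-2), Add(-56, Function('l')(-9))) = Mul(Add(-4, Mul(-1, -2)), Add(-56, Mul(2, -9, Add(9, -9)))) = Mul(Add(-4, 2), Add(-56, Mul(2, -9, 0))) = Mul(-2, Add(-56, 0)) = Mul(-2, -56) = 112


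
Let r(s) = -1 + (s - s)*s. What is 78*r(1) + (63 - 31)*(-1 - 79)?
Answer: -2638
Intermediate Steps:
r(s) = -1 (r(s) = -1 + 0*s = -1 + 0 = -1)
78*r(1) + (63 - 31)*(-1 - 79) = 78*(-1) + (63 - 31)*(-1 - 79) = -78 + 32*(-80) = -78 - 2560 = -2638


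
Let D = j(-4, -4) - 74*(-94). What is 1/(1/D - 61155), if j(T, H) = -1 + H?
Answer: -6951/425088404 ≈ -1.6352e-5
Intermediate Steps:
D = 6951 (D = (-1 - 4) - 74*(-94) = -5 + 6956 = 6951)
1/(1/D - 61155) = 1/(1/6951 - 61155) = 1/(-425088404/6951) = -6951/425088404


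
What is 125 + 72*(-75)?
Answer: -5275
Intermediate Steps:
125 + 72*(-75) = 125 - 5400 = -5275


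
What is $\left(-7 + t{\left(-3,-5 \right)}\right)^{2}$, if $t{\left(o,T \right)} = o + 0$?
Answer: $100$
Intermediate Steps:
$t{\left(o,T \right)} = o$
$\left(-7 + t{\left(-3,-5 \right)}\right)^{2} = \left(-7 - 3\right)^{2} = \left(-10\right)^{2} = 100$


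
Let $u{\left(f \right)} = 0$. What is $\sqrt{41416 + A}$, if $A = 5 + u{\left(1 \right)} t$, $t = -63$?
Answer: $\sqrt{41421} \approx 203.52$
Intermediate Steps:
$A = 5$ ($A = 5 + 0 \left(-63\right) = 5 + 0 = 5$)
$\sqrt{41416 + A} = \sqrt{41416 + 5} = \sqrt{41421}$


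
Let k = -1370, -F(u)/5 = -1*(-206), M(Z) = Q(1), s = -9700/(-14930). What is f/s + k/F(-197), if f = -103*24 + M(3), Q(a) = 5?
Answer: -379239903/99910 ≈ -3795.8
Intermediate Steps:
s = 970/1493 (s = -9700*(-1/14930) = 970/1493 ≈ 0.64970)
M(Z) = 5
F(u) = -1030 (F(u) = -(-5)*(-206) = -5*206 = -1030)
f = -2467 (f = -103*24 + 5 = -2472 + 5 = -2467)
f/s + k/F(-197) = -2467/970/1493 - 1370/(-1030) = -2467*1493/970 - 1370*(-1/1030) = -3683231/970 + 137/103 = -379239903/99910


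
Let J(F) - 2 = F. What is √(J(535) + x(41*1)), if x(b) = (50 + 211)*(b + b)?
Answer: √21939 ≈ 148.12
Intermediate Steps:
J(F) = 2 + F
x(b) = 522*b (x(b) = 261*(2*b) = 522*b)
√(J(535) + x(41*1)) = √((2 + 535) + 522*(41*1)) = √(537 + 522*41) = √(537 + 21402) = √21939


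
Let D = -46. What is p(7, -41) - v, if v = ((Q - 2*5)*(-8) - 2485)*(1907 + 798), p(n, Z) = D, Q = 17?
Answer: 6873359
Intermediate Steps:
p(n, Z) = -46
v = -6873405 (v = ((17 - 2*5)*(-8) - 2485)*(1907 + 798) = ((17 - 10)*(-8) - 2485)*2705 = (7*(-8) - 2485)*2705 = (-56 - 2485)*2705 = -2541*2705 = -6873405)
p(7, -41) - v = -46 - 1*(-6873405) = -46 + 6873405 = 6873359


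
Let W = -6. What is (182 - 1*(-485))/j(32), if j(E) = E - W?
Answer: 667/38 ≈ 17.553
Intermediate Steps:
j(E) = 6 + E (j(E) = E - 1*(-6) = E + 6 = 6 + E)
(182 - 1*(-485))/j(32) = (182 - 1*(-485))/(6 + 32) = (182 + 485)/38 = 667*(1/38) = 667/38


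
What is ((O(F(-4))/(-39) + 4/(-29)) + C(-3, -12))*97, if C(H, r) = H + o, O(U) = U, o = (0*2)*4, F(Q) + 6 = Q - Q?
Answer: -109125/377 ≈ -289.46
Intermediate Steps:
F(Q) = -6 (F(Q) = -6 + (Q - Q) = -6 + 0 = -6)
o = 0 (o = 0*4 = 0)
C(H, r) = H (C(H, r) = H + 0 = H)
((O(F(-4))/(-39) + 4/(-29)) + C(-3, -12))*97 = ((-6/(-39) + 4/(-29)) - 3)*97 = ((-6*(-1/39) + 4*(-1/29)) - 3)*97 = ((2/13 - 4/29) - 3)*97 = (6/377 - 3)*97 = -1125/377*97 = -109125/377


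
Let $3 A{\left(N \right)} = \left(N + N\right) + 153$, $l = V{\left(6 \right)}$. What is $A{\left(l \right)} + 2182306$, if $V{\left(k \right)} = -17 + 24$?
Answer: $\frac{6547085}{3} \approx 2.1824 \cdot 10^{6}$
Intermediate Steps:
$V{\left(k \right)} = 7$
$l = 7$
$A{\left(N \right)} = 51 + \frac{2 N}{3}$ ($A{\left(N \right)} = \frac{\left(N + N\right) + 153}{3} = \frac{2 N + 153}{3} = \frac{153 + 2 N}{3} = 51 + \frac{2 N}{3}$)
$A{\left(l \right)} + 2182306 = \left(51 + \frac{2}{3} \cdot 7\right) + 2182306 = \left(51 + \frac{14}{3}\right) + 2182306 = \frac{167}{3} + 2182306 = \frac{6547085}{3}$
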